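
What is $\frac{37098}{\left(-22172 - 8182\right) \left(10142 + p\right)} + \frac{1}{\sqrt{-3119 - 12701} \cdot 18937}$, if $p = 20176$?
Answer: $- \frac{2061}{51126254} - \frac{i \sqrt{3955}}{149791670} \approx -4.0312 \cdot 10^{-5} - 4.1984 \cdot 10^{-7} i$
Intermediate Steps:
$\frac{37098}{\left(-22172 - 8182\right) \left(10142 + p\right)} + \frac{1}{\sqrt{-3119 - 12701} \cdot 18937} = \frac{37098}{\left(-22172 - 8182\right) \left(10142 + 20176\right)} + \frac{1}{\sqrt{-3119 - 12701} \cdot 18937} = \frac{37098}{\left(-30354\right) 30318} + \frac{1}{\sqrt{-15820}} \cdot \frac{1}{18937} = \frac{37098}{-920272572} + \frac{1}{2 i \sqrt{3955}} \cdot \frac{1}{18937} = 37098 \left(- \frac{1}{920272572}\right) + - \frac{i \sqrt{3955}}{7910} \cdot \frac{1}{18937} = - \frac{2061}{51126254} - \frac{i \sqrt{3955}}{149791670}$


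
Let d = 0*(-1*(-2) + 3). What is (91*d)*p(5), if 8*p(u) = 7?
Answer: 0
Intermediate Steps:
p(u) = 7/8 (p(u) = (⅛)*7 = 7/8)
d = 0 (d = 0*(2 + 3) = 0*5 = 0)
(91*d)*p(5) = (91*0)*(7/8) = 0*(7/8) = 0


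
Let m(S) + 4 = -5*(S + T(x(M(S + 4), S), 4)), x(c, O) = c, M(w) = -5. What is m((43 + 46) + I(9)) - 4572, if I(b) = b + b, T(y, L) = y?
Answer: -5086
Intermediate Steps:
I(b) = 2*b
m(S) = 21 - 5*S (m(S) = -4 - 5*(S - 5) = -4 - 5*(-5 + S) = -4 + (25 - 5*S) = 21 - 5*S)
m((43 + 46) + I(9)) - 4572 = (21 - 5*((43 + 46) + 2*9)) - 4572 = (21 - 5*(89 + 18)) - 4572 = (21 - 5*107) - 4572 = (21 - 535) - 4572 = -514 - 4572 = -5086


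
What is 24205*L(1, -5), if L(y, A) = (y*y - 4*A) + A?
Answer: 387280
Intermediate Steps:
L(y, A) = y² - 3*A (L(y, A) = (y² - 4*A) + A = y² - 3*A)
24205*L(1, -5) = 24205*(1² - 3*(-5)) = 24205*(1 + 15) = 24205*16 = 387280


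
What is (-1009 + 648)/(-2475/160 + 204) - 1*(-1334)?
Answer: 8036470/6033 ≈ 1332.1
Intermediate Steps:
(-1009 + 648)/(-2475/160 + 204) - 1*(-1334) = -361/(-2475*1/160 + 204) + 1334 = -361/(-495/32 + 204) + 1334 = -361/6033/32 + 1334 = -361*32/6033 + 1334 = -11552/6033 + 1334 = 8036470/6033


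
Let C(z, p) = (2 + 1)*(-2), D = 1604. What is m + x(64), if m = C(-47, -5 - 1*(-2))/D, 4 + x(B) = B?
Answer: 48117/802 ≈ 59.996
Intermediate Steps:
x(B) = -4 + B
C(z, p) = -6 (C(z, p) = 3*(-2) = -6)
m = -3/802 (m = -6/1604 = -6*1/1604 = -3/802 ≈ -0.0037406)
m + x(64) = -3/802 + (-4 + 64) = -3/802 + 60 = 48117/802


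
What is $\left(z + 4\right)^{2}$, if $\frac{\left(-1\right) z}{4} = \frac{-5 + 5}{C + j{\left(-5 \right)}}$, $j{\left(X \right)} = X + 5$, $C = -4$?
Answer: $16$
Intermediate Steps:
$j{\left(X \right)} = 5 + X$
$z = 0$ ($z = - 4 \frac{-5 + 5}{-4 + \left(5 - 5\right)} = - 4 \frac{0}{-4 + 0} = - 4 \frac{0}{-4} = - 4 \cdot 0 \left(- \frac{1}{4}\right) = \left(-4\right) 0 = 0$)
$\left(z + 4\right)^{2} = \left(0 + 4\right)^{2} = 4^{2} = 16$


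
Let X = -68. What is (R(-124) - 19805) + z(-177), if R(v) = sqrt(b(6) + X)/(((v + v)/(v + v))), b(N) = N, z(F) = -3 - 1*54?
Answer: -19862 + I*sqrt(62) ≈ -19862.0 + 7.874*I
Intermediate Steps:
z(F) = -57 (z(F) = -3 - 54 = -57)
R(v) = I*sqrt(62) (R(v) = sqrt(6 - 68)/(((v + v)/(v + v))) = sqrt(-62)/(((2*v)/((2*v)))) = (I*sqrt(62))/(((2*v)*(1/(2*v)))) = (I*sqrt(62))/1 = (I*sqrt(62))*1 = I*sqrt(62))
(R(-124) - 19805) + z(-177) = (I*sqrt(62) - 19805) - 57 = (-19805 + I*sqrt(62)) - 57 = -19862 + I*sqrt(62)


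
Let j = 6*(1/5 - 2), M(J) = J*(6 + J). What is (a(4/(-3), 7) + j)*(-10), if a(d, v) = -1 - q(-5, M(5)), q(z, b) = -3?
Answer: 88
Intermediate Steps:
a(d, v) = 2 (a(d, v) = -1 - 1*(-3) = -1 + 3 = 2)
j = -54/5 (j = 6*(⅕ - 2) = 6*(-9/5) = -54/5 ≈ -10.800)
(a(4/(-3), 7) + j)*(-10) = (2 - 54/5)*(-10) = -44/5*(-10) = 88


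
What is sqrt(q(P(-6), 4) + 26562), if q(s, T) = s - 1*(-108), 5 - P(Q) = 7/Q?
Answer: sqrt(960342)/6 ≈ 163.33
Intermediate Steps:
P(Q) = 5 - 7/Q
q(s, T) = 108 + s (q(s, T) = s + 108 = 108 + s)
sqrt(q(P(-6), 4) + 26562) = sqrt((108 + (5 - 7/(-6))) + 26562) = sqrt((108 + (5 - 7*(-1/6))) + 26562) = sqrt((108 + (5 + 7/6)) + 26562) = sqrt((108 + 37/6) + 26562) = sqrt(685/6 + 26562) = sqrt(160057/6) = sqrt(960342)/6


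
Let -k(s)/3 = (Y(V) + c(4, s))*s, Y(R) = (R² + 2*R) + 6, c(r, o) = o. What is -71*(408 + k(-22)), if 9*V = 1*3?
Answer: 127090/3 ≈ 42363.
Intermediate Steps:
V = ⅓ (V = (1*3)/9 = (⅑)*3 = ⅓ ≈ 0.33333)
Y(R) = 6 + R² + 2*R
k(s) = -3*s*(61/9 + s) (k(s) = -3*((6 + (⅓)² + 2*(⅓)) + s)*s = -3*((6 + ⅑ + ⅔) + s)*s = -3*(61/9 + s)*s = -3*s*(61/9 + s))
-71*(408 + k(-22)) = -71*(408 - ⅓*(-22)*(61 + 9*(-22))) = -71*(408 - ⅓*(-22)*(61 - 198)) = -71*(408 - ⅓*(-22)*(-137)) = -71*(408 - 3014/3) = -71*(-1790/3) = 127090/3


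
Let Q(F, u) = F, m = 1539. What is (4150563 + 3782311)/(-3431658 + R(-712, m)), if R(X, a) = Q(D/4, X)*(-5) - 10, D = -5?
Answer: -31731496/13726647 ≈ -2.3117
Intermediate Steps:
R(X, a) = -15/4 (R(X, a) = -5/4*(-5) - 10 = 25/4 - 10 = -15/4)
(4150563 + 3782311)/(-3431658 + R(-712, m)) = (4150563 + 3782311)/(-3431658 - 15/4) = 7932874/(-13726647/4) = 7932874*(-4/13726647) = -31731496/13726647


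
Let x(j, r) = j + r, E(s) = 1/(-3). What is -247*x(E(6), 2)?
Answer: -1235/3 ≈ -411.67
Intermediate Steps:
E(s) = -1/3
-247*x(E(6), 2) = -247*(-1/3 + 2) = -247*5/3 = -1235/3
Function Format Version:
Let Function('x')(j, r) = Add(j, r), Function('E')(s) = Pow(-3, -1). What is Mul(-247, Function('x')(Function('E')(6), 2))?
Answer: Rational(-1235, 3) ≈ -411.67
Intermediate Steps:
Function('E')(s) = Rational(-1, 3)
Mul(-247, Function('x')(Function('E')(6), 2)) = Mul(-247, Add(Rational(-1, 3), 2)) = Mul(-247, Rational(5, 3)) = Rational(-1235, 3)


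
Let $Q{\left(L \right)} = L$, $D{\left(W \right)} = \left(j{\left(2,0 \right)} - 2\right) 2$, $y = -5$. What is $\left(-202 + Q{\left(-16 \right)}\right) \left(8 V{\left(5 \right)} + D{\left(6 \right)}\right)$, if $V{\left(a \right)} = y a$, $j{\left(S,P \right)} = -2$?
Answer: $45344$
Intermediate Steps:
$D{\left(W \right)} = -8$ ($D{\left(W \right)} = \left(-2 - 2\right) 2 = \left(-4\right) 2 = -8$)
$V{\left(a \right)} = - 5 a$
$\left(-202 + Q{\left(-16 \right)}\right) \left(8 V{\left(5 \right)} + D{\left(6 \right)}\right) = \left(-202 - 16\right) \left(8 \left(\left(-5\right) 5\right) - 8\right) = - 218 \left(8 \left(-25\right) - 8\right) = - 218 \left(-200 - 8\right) = \left(-218\right) \left(-208\right) = 45344$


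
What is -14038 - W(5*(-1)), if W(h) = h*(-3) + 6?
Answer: -14059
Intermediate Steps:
W(h) = 6 - 3*h (W(h) = -3*h + 6 = 6 - 3*h)
-14038 - W(5*(-1)) = -14038 - (6 - 15*(-1)) = -14038 - (6 - 3*(-5)) = -14038 - (6 + 15) = -14038 - 1*21 = -14038 - 21 = -14059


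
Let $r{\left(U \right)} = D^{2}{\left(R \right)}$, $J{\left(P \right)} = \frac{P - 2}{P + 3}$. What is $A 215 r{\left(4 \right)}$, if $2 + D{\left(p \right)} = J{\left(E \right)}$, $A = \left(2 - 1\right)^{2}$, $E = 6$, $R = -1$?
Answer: $\frac{42140}{81} \approx 520.25$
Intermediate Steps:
$J{\left(P \right)} = \frac{-2 + P}{3 + P}$
$A = 1$ ($A = 1^{2} = 1$)
$D{\left(p \right)} = - \frac{14}{9}$ ($D{\left(p \right)} = -2 + \frac{-2 + 6}{3 + 6} = -2 + \frac{1}{9} \cdot 4 = -2 + \frac{4}{9} = - \frac{14}{9}$)
$r{\left(U \right)} = \frac{196}{81}$ ($r{\left(U \right)} = \left(- \frac{14}{9}\right)^{2} = \frac{196}{81}$)
$A 215 r{\left(4 \right)} = 1 \cdot 215 \cdot \frac{196}{81} = 215 \cdot \frac{196}{81} = \frac{42140}{81}$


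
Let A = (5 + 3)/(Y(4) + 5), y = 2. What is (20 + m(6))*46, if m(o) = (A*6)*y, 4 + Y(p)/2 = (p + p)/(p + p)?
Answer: -3496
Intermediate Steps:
Y(p) = -6 (Y(p) = -8 + 2*((p + p)/(p + p)) = -8 + 2*((2*p)/((2*p))) = -8 + 2*((2*p)*(1/(2*p))) = -8 + 2*1 = -8 + 2 = -6)
A = -8 (A = (5 + 3)/(-6 + 5) = 8/(-1) = 8*(-1) = -8)
m(o) = -96 (m(o) = -8*6*2 = -48*2 = -96)
(20 + m(6))*46 = (20 - 96)*46 = -76*46 = -3496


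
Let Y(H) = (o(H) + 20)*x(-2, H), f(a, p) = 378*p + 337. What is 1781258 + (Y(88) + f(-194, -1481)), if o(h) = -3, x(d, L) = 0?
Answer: 1221777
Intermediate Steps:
f(a, p) = 337 + 378*p
Y(H) = 0 (Y(H) = (-3 + 20)*0 = 17*0 = 0)
1781258 + (Y(88) + f(-194, -1481)) = 1781258 + (0 + (337 + 378*(-1481))) = 1781258 + (0 + (337 - 559818)) = 1781258 + (0 - 559481) = 1781258 - 559481 = 1221777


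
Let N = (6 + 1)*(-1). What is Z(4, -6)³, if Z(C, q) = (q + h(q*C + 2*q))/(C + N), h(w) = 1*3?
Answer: 1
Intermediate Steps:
N = -7 (N = 7*(-1) = -7)
h(w) = 3
Z(C, q) = (3 + q)/(-7 + C) (Z(C, q) = (q + 3)/(C - 7) = (3 + q)/(-7 + C))
Z(4, -6)³ = ((3 - 6)/(-7 + 4))³ = (-3/(-3))³ = (-⅓*(-3))³ = 1³ = 1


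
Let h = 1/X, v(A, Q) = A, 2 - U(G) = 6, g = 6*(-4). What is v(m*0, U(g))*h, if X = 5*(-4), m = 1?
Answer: 0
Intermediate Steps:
g = -24
U(G) = -4 (U(G) = 2 - 1*6 = 2 - 6 = -4)
X = -20
h = -1/20 (h = 1/(-20) = -1/20 ≈ -0.050000)
v(m*0, U(g))*h = (1*0)*(-1/20) = 0*(-1/20) = 0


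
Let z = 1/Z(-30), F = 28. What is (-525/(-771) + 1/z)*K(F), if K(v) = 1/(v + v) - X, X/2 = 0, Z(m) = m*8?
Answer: -61505/14392 ≈ -4.2736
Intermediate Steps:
Z(m) = 8*m
X = 0 (X = 2*0 = 0)
z = -1/240 (z = 1/(8*(-30)) = 1/(-240) = -1/240 ≈ -0.0041667)
K(v) = 1/(2*v) (K(v) = 1/(v + v) - 1*0 = 1/(2*v) + 0 = 1/(2*v))
(-525/(-771) + 1/z)*K(F) = (-525/(-771) + 1/(-1/240))*((½)/28) = (-525*(-1/771) - 240)*((½)*(1/28)) = (175/257 - 240)*(1/56) = -61505/257*1/56 = -61505/14392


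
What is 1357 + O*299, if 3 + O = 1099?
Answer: 329061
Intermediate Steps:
O = 1096 (O = -3 + 1099 = 1096)
1357 + O*299 = 1357 + 1096*299 = 1357 + 327704 = 329061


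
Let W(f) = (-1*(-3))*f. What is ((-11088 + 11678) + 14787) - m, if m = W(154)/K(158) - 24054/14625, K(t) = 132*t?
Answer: 23690768063/1540500 ≈ 15379.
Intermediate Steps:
W(f) = 3*f
m = -2499563/1540500 (m = (3*154)/((132*158)) - 24054/14625 = 462/20856 - 24054*1/14625 = 462*(1/20856) - 8018/4875 = 7/316 - 8018/4875 = -2499563/1540500 ≈ -1.6226)
((-11088 + 11678) + 14787) - m = ((-11088 + 11678) + 14787) - 1*(-2499563/1540500) = (590 + 14787) + 2499563/1540500 = 15377 + 2499563/1540500 = 23690768063/1540500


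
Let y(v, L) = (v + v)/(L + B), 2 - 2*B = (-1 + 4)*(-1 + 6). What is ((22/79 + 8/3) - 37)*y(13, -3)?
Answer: 419692/4503 ≈ 93.203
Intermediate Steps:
B = -13/2 (B = 1 - (-1 + 4)*(-1 + 6)/2 = 1 - 3*5/2 = 1 - ½*15 = 1 - 15/2 = -13/2 ≈ -6.5000)
y(v, L) = 2*v/(-13/2 + L) (y(v, L) = (v + v)/(L - 13/2) = (2*v)/(-13/2 + L) = 2*v/(-13/2 + L))
((22/79 + 8/3) - 37)*y(13, -3) = ((22/79 + 8/3) - 37)*(4*13/(-13 + 2*(-3))) = ((22*(1/79) + 8*(⅓)) - 37)*(4*13/(-13 - 6)) = ((22/79 + 8/3) - 37)*(4*13/(-19)) = (698/237 - 37)*(4*13*(-1/19)) = -8071/237*(-52/19) = 419692/4503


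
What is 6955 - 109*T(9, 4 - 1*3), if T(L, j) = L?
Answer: 5974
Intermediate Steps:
6955 - 109*T(9, 4 - 1*3) = 6955 - 109*9 = 6955 - 981 = 5974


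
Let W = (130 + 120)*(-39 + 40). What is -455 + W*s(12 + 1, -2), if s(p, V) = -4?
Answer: -1455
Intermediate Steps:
W = 250 (W = 250*1 = 250)
-455 + W*s(12 + 1, -2) = -455 + 250*(-4) = -455 - 1000 = -1455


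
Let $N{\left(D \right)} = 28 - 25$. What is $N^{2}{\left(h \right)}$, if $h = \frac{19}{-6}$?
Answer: $9$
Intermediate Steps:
$h = - \frac{19}{6}$ ($h = 19 \left(- \frac{1}{6}\right) = - \frac{19}{6} \approx -3.1667$)
$N{\left(D \right)} = 3$
$N^{2}{\left(h \right)} = 3^{2} = 9$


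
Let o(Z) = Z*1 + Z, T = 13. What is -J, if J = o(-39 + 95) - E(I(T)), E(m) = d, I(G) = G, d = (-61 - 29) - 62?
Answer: -264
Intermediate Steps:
d = -152 (d = -90 - 62 = -152)
E(m) = -152
o(Z) = 2*Z (o(Z) = Z + Z = 2*Z)
J = 264 (J = 2*(-39 + 95) - 1*(-152) = 2*56 + 152 = 112 + 152 = 264)
-J = -1*264 = -264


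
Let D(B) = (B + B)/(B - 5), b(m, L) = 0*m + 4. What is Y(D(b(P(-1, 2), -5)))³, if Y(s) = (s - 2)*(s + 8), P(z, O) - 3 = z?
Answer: 0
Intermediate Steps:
P(z, O) = 3 + z
b(m, L) = 4 (b(m, L) = 0 + 4 = 4)
D(B) = 2*B/(-5 + B) (D(B) = (2*B)/(-5 + B) = 2*B/(-5 + B))
Y(s) = (-2 + s)*(8 + s)
Y(D(b(P(-1, 2), -5)))³ = (-16 + (2*4/(-5 + 4))² + 6*(2*4/(-5 + 4)))³ = (-16 + (2*4/(-1))² + 6*(2*4/(-1)))³ = (-16 + (2*4*(-1))² + 6*(2*4*(-1)))³ = (-16 + (-8)² + 6*(-8))³ = (-16 + 64 - 48)³ = 0³ = 0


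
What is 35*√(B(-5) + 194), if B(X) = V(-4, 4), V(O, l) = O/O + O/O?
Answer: 490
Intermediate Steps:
V(O, l) = 2 (V(O, l) = 1 + 1 = 2)
B(X) = 2
35*√(B(-5) + 194) = 35*√(2 + 194) = 35*√196 = 35*14 = 490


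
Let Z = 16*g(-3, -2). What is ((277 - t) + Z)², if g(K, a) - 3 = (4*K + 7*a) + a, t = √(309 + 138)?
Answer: (123 + √447)² ≈ 20777.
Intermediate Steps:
t = √447 ≈ 21.142
g(K, a) = 3 + 4*K + 8*a (g(K, a) = 3 + ((4*K + 7*a) + a) = 3 + (4*K + 8*a) = 3 + 4*K + 8*a)
Z = -400 (Z = 16*(3 + 4*(-3) + 8*(-2)) = 16*(3 - 12 - 16) = 16*(-25) = -400)
((277 - t) + Z)² = ((277 - √447) - 400)² = (-123 - √447)²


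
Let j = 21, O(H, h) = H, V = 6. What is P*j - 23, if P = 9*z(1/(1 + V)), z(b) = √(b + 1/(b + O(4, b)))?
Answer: -23 + 27*√15834/29 ≈ 94.155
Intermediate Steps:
z(b) = √(b + 1/(4 + b)) (z(b) = √(b + 1/(b + 4)) = √(b + 1/(4 + b)))
P = 9*√15834/203 (P = 9*√((1 + (4 + 1/(1 + 6))/(1 + 6))/(4 + 1/(1 + 6))) = 9*√((1 + (4 + 1/7)/7)/(4 + 1/7)) = 9*√((1 + (4 + ⅐)/7)/(4 + ⅐)) = 9*√((1 + (⅐)*(29/7))/(29/7)) = 9*√(7*(1 + 29/49)/29) = 9*√((7/29)*(78/49)) = 9*√(78/203) = 9*(√15834/203) = 9*√15834/203 ≈ 5.5788)
P*j - 23 = (9*√15834/203)*21 - 23 = 27*√15834/29 - 23 = -23 + 27*√15834/29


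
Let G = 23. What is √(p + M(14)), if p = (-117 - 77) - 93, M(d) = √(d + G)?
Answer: √(-287 + √37) ≈ 16.761*I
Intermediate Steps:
M(d) = √(23 + d) (M(d) = √(d + 23) = √(23 + d))
p = -287 (p = -194 - 93 = -287)
√(p + M(14)) = √(-287 + √(23 + 14)) = √(-287 + √37)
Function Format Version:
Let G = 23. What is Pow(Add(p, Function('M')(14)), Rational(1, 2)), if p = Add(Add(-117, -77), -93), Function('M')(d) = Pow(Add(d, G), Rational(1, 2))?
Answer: Pow(Add(-287, Pow(37, Rational(1, 2))), Rational(1, 2)) ≈ Mul(16.761, I)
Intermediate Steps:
Function('M')(d) = Pow(Add(23, d), Rational(1, 2)) (Function('M')(d) = Pow(Add(d, 23), Rational(1, 2)) = Pow(Add(23, d), Rational(1, 2)))
p = -287 (p = Add(-194, -93) = -287)
Pow(Add(p, Function('M')(14)), Rational(1, 2)) = Pow(Add(-287, Pow(Add(23, 14), Rational(1, 2))), Rational(1, 2)) = Pow(Add(-287, Pow(37, Rational(1, 2))), Rational(1, 2))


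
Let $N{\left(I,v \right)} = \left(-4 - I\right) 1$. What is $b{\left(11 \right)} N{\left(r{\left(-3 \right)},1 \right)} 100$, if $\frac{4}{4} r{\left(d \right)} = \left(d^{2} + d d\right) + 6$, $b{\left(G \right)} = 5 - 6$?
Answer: $2800$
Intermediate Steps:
$b{\left(G \right)} = -1$ ($b{\left(G \right)} = 5 - 6 = -1$)
$r{\left(d \right)} = 6 + 2 d^{2}$ ($r{\left(d \right)} = \left(d^{2} + d d\right) + 6 = \left(d^{2} + d^{2}\right) + 6 = 2 d^{2} + 6 = 6 + 2 d^{2}$)
$N{\left(I,v \right)} = -4 - I$
$b{\left(11 \right)} N{\left(r{\left(-3 \right)},1 \right)} 100 = - (-4 - \left(6 + 2 \left(-3\right)^{2}\right)) 100 = - (-4 - \left(6 + 2 \cdot 9\right)) 100 = - (-4 - \left(6 + 18\right)) 100 = - (-4 - 24) 100 = \left(-1\right) \left(-28\right) 100 = 28 \cdot 100 = 2800$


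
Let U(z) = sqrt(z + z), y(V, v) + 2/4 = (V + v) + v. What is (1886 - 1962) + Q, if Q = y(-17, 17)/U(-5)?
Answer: -76 - 33*I*sqrt(10)/20 ≈ -76.0 - 5.2178*I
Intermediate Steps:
y(V, v) = -1/2 + V + 2*v (y(V, v) = -1/2 + ((V + v) + v) = -1/2 + (V + 2*v) = -1/2 + V + 2*v)
U(z) = sqrt(2)*sqrt(z) (U(z) = sqrt(2*z) = sqrt(2)*sqrt(z))
Q = -33*I*sqrt(10)/20 (Q = (-1/2 - 17 + 2*17)/((sqrt(2)*sqrt(-5))) = (-1/2 - 17 + 34)/((sqrt(2)*(I*sqrt(5)))) = 33/(2*((I*sqrt(10)))) = 33*(-I*sqrt(10)/10)/2 = -33*I*sqrt(10)/20 ≈ -5.2178*I)
(1886 - 1962) + Q = (1886 - 1962) - 33*I*sqrt(10)/20 = -76 - 33*I*sqrt(10)/20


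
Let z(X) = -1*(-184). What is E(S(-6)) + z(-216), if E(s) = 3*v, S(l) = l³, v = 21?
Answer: 247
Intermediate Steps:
z(X) = 184
E(s) = 63 (E(s) = 3*21 = 63)
E(S(-6)) + z(-216) = 63 + 184 = 247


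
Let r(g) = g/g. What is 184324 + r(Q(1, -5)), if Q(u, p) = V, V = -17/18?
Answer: 184325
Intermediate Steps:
V = -17/18 (V = -17*1/18 = -17/18 ≈ -0.94444)
Q(u, p) = -17/18
r(g) = 1
184324 + r(Q(1, -5)) = 184324 + 1 = 184325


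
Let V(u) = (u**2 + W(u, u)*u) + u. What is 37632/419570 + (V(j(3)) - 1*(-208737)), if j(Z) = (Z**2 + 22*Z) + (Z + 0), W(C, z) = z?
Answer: 46358937471/209785 ≈ 2.2098e+5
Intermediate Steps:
j(Z) = Z**2 + 23*Z (j(Z) = (Z**2 + 22*Z) + Z = Z**2 + 23*Z)
V(u) = u + 2*u**2 (V(u) = (u**2 + u*u) + u = (u**2 + u**2) + u = 2*u**2 + u = u + 2*u**2)
37632/419570 + (V(j(3)) - 1*(-208737)) = 37632/419570 + ((3*(23 + 3))*(1 + 2*(3*(23 + 3))) - 1*(-208737)) = 37632*(1/419570) + ((3*26)*(1 + 2*(3*26)) + 208737) = 18816/209785 + (78*(1 + 2*78) + 208737) = 18816/209785 + (78*(1 + 156) + 208737) = 18816/209785 + (78*157 + 208737) = 18816/209785 + (12246 + 208737) = 18816/209785 + 220983 = 46358937471/209785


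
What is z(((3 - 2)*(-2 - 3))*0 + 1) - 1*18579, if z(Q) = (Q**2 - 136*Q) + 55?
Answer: -18659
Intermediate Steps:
z(Q) = 55 + Q**2 - 136*Q
z(((3 - 2)*(-2 - 3))*0 + 1) - 1*18579 = (55 + (((3 - 2)*(-2 - 3))*0 + 1)**2 - 136*(((3 - 2)*(-2 - 3))*0 + 1)) - 1*18579 = (55 + ((1*(-5))*0 + 1)**2 - 136*((1*(-5))*0 + 1)) - 18579 = (55 + (-5*0 + 1)**2 - 136*(-5*0 + 1)) - 18579 = (55 + (0 + 1)**2 - 136*(0 + 1)) - 18579 = (55 + 1**2 - 136*1) - 18579 = (55 + 1 - 136) - 18579 = -80 - 18579 = -18659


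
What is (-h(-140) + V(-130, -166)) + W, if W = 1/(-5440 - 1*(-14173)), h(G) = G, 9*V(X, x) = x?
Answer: 3184637/26199 ≈ 121.56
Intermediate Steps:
V(X, x) = x/9
W = 1/8733 (W = 1/(-5440 + 14173) = 1/8733 ≈ 0.00011451)
(-h(-140) + V(-130, -166)) + W = (-1*(-140) + (1/9)*(-166)) + 1/8733 = (140 - 166/9) + 1/8733 = 1094/9 + 1/8733 = 3184637/26199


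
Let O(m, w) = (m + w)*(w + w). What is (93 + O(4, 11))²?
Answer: 178929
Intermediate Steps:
O(m, w) = 2*w*(m + w) (O(m, w) = (m + w)*(2*w) = 2*w*(m + w))
(93 + O(4, 11))² = (93 + 2*11*(4 + 11))² = (93 + 2*11*15)² = (93 + 330)² = 423² = 178929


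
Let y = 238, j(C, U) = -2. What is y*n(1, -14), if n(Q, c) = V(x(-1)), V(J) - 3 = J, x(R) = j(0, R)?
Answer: 238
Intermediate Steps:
x(R) = -2
V(J) = 3 + J
n(Q, c) = 1 (n(Q, c) = 3 - 2 = 1)
y*n(1, -14) = 238*1 = 238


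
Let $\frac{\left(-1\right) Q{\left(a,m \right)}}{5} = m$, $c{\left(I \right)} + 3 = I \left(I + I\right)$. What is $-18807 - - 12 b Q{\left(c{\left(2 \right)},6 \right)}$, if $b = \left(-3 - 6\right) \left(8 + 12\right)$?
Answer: $45993$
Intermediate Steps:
$c{\left(I \right)} = -3 + 2 I^{2}$ ($c{\left(I \right)} = -3 + I \left(I + I\right) = -3 + I 2 I = -3 + 2 I^{2}$)
$Q{\left(a,m \right)} = - 5 m$
$b = -180$ ($b = \left(-9\right) 20 = -180$)
$-18807 - - 12 b Q{\left(c{\left(2 \right)},6 \right)} = -18807 - \left(-12\right) \left(-180\right) \left(\left(-5\right) 6\right) = -18807 - 2160 \left(-30\right) = -18807 - -64800 = -18807 + 64800 = 45993$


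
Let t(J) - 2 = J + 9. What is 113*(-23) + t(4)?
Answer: -2584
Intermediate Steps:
t(J) = 11 + J (t(J) = 2 + (J + 9) = 2 + (9 + J) = 11 + J)
113*(-23) + t(4) = 113*(-23) + (11 + 4) = -2599 + 15 = -2584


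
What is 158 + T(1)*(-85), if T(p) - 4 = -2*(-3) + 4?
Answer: -1032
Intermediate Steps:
T(p) = 14 (T(p) = 4 + (-2*(-3) + 4) = 4 + (6 + 4) = 4 + 10 = 14)
158 + T(1)*(-85) = 158 + 14*(-85) = 158 - 1190 = -1032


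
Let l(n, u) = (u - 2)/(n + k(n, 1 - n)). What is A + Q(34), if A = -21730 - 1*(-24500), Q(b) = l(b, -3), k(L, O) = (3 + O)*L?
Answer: 2731225/986 ≈ 2770.0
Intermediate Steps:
k(L, O) = L*(3 + O)
l(n, u) = (-2 + u)/(n + n*(4 - n)) (l(n, u) = (u - 2)/(n + n*(3 + (1 - n))) = (-2 + u)/(n + n*(4 - n)))
Q(b) = -5/(b*(5 - b)) (Q(b) = (-2 - 3)/(b*(5 - b)) = -5/(b*(5 - b)))
A = 2770 (A = -21730 + 24500 = 2770)
A + Q(34) = 2770 + 5/(34*(-5 + 34)) = 2770 + 5*(1/34)/29 = 2770 + 5*(1/34)*(1/29) = 2770 + 5/986 = 2731225/986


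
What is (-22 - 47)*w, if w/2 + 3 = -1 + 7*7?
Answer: -6210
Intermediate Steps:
w = 90 (w = -6 + 2*(-1 + 7*7) = -6 + 2*(-1 + 49) = -6 + 2*48 = -6 + 96 = 90)
(-22 - 47)*w = (-22 - 47)*90 = -69*90 = -6210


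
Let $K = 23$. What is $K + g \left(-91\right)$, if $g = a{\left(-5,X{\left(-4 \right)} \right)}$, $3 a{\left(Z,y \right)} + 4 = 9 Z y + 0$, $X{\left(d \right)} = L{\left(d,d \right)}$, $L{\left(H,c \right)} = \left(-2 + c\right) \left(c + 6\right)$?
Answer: $- \frac{48707}{3} \approx -16236.0$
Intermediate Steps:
$L{\left(H,c \right)} = \left(-2 + c\right) \left(6 + c\right)$
$X{\left(d \right)} = -12 + d^{2} + 4 d$
$a{\left(Z,y \right)} = - \frac{4}{3} + 3 Z y$ ($a{\left(Z,y \right)} = - \frac{4}{3} + \frac{9 Z y + 0}{3} = - \frac{4}{3} + \frac{9 Z y}{3} = - \frac{4}{3} + 3 Z y$)
$g = \frac{536}{3}$ ($g = - \frac{4}{3} + 3 \left(-5\right) \left(-12 + \left(-4\right)^{2} + 4 \left(-4\right)\right) = - \frac{4}{3} + 3 \left(-5\right) \left(-12 + 16 - 16\right) = - \frac{4}{3} + 3 \left(-5\right) \left(-12\right) = - \frac{4}{3} + 180 = \frac{536}{3} \approx 178.67$)
$K + g \left(-91\right) = 23 + \frac{536}{3} \left(-91\right) = 23 - \frac{48776}{3} = - \frac{48707}{3}$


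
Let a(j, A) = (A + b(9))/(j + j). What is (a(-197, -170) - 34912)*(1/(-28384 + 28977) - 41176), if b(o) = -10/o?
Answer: 1511391212543602/1051389 ≈ 1.4375e+9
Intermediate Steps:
a(j, A) = (-10/9 + A)/(2*j) (a(j, A) = (A - 10/9)/(j + j) = (A - 10*⅑)/((2*j)) = (A - 10/9)*(1/(2*j)) = (-10/9 + A)*(1/(2*j)) = (-10/9 + A)/(2*j))
(a(-197, -170) - 34912)*(1/(-28384 + 28977) - 41176) = ((1/18)*(-10 + 9*(-170))/(-197) - 34912)*(1/(-28384 + 28977) - 41176) = ((1/18)*(-1/197)*(-10 - 1530) - 34912)*(1/593 - 41176) = ((1/18)*(-1/197)*(-1540) - 34912)*(1/593 - 41176) = (770/1773 - 34912)*(-24417367/593) = -61898206/1773*(-24417367/593) = 1511391212543602/1051389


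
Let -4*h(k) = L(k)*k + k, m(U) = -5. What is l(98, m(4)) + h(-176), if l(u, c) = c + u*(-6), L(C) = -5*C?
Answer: 38171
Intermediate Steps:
l(u, c) = c - 6*u
h(k) = -k/4 + 5*k**2/4 (h(k) = -((-5*k)*k + k)/4 = -(-5*k**2 + k)/4 = -(k - 5*k**2)/4 = -k/4 + 5*k**2/4)
l(98, m(4)) + h(-176) = (-5 - 6*98) + (1/4)*(-176)*(-1 + 5*(-176)) = (-5 - 588) + (1/4)*(-176)*(-1 - 880) = -593 + (1/4)*(-176)*(-881) = -593 + 38764 = 38171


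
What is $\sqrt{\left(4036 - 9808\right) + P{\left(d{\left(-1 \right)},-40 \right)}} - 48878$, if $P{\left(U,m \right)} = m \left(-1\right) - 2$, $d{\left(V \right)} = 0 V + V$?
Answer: $-48878 + i \sqrt{5734} \approx -48878.0 + 75.723 i$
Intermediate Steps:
$d{\left(V \right)} = V$ ($d{\left(V \right)} = 0 + V = V$)
$P{\left(U,m \right)} = -2 - m$ ($P{\left(U,m \right)} = - m - 2 = -2 - m$)
$\sqrt{\left(4036 - 9808\right) + P{\left(d{\left(-1 \right)},-40 \right)}} - 48878 = \sqrt{\left(4036 - 9808\right) - -38} - 48878 = \sqrt{-5772 + \left(-2 + 40\right)} - 48878 = \sqrt{-5772 + 38} - 48878 = \sqrt{-5734} - 48878 = i \sqrt{5734} - 48878 = -48878 + i \sqrt{5734}$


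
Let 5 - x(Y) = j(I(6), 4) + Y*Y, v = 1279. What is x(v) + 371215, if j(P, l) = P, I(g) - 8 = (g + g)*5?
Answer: -1264689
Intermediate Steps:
I(g) = 8 + 10*g (I(g) = 8 + (g + g)*5 = 8 + (2*g)*5 = 8 + 10*g)
x(Y) = -63 - Y² (x(Y) = 5 - ((8 + 10*6) + Y*Y) = 5 - ((8 + 60) + Y²) = 5 - (68 + Y²) = 5 + (-68 - Y²) = -63 - Y²)
x(v) + 371215 = (-63 - 1*1279²) + 371215 = (-63 - 1*1635841) + 371215 = (-63 - 1635841) + 371215 = -1635904 + 371215 = -1264689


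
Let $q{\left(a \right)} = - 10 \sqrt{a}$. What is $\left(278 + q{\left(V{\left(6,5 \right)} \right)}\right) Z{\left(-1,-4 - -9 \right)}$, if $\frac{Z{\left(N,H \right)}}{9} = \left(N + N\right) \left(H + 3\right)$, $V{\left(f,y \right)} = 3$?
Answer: $-40032 + 1440 \sqrt{3} \approx -37538.0$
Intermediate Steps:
$Z{\left(N,H \right)} = 18 N \left(3 + H\right)$ ($Z{\left(N,H \right)} = 9 \left(N + N\right) \left(H + 3\right) = 9 \cdot 2 N \left(3 + H\right) = 18 N \left(3 + H\right)$)
$\left(278 + q{\left(V{\left(6,5 \right)} \right)}\right) Z{\left(-1,-4 - -9 \right)} = \left(278 - 10 \sqrt{3}\right) 18 \left(-1\right) \left(3 - -5\right) = \left(278 - 10 \sqrt{3}\right) 18 \left(-1\right) \left(3 + \left(-4 + 9\right)\right) = \left(278 - 10 \sqrt{3}\right) 18 \left(-1\right) \left(3 + 5\right) = \left(278 - 10 \sqrt{3}\right) 18 \left(-1\right) 8 = \left(278 - 10 \sqrt{3}\right) \left(-144\right) = -40032 + 1440 \sqrt{3}$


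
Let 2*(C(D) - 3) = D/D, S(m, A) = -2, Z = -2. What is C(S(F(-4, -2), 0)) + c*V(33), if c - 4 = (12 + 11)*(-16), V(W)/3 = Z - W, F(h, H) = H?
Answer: 76447/2 ≈ 38224.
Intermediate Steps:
C(D) = 7/2 (C(D) = 3 + (D/D)/2 = 3 + (½)*1 = 3 + ½ = 7/2)
V(W) = -6 - 3*W (V(W) = 3*(-2 - W) = -6 - 3*W)
c = -364 (c = 4 + (12 + 11)*(-16) = 4 + 23*(-16) = 4 - 368 = -364)
C(S(F(-4, -2), 0)) + c*V(33) = 7/2 - 364*(-6 - 3*33) = 7/2 - 364*(-6 - 99) = 7/2 - 364*(-105) = 7/2 + 38220 = 76447/2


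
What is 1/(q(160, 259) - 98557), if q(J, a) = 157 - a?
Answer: -1/98659 ≈ -1.0136e-5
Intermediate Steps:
1/(q(160, 259) - 98557) = 1/((157 - 1*259) - 98557) = 1/((157 - 259) - 98557) = 1/(-102 - 98557) = 1/(-98659) = -1/98659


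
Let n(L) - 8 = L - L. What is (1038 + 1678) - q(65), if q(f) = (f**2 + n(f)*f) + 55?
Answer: -2084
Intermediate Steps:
n(L) = 8 (n(L) = 8 + (L - L) = 8 + 0 = 8)
q(f) = 55 + f**2 + 8*f (q(f) = (f**2 + 8*f) + 55 = 55 + f**2 + 8*f)
(1038 + 1678) - q(65) = (1038 + 1678) - (55 + 65**2 + 8*65) = 2716 - (55 + 4225 + 520) = 2716 - 1*4800 = 2716 - 4800 = -2084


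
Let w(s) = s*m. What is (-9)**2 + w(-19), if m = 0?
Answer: 81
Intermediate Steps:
w(s) = 0 (w(s) = s*0 = 0)
(-9)**2 + w(-19) = (-9)**2 + 0 = 81 + 0 = 81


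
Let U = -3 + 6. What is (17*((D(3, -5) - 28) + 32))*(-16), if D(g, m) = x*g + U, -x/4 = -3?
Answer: -11696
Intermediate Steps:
U = 3
x = 12 (x = -4*(-3) = 12)
D(g, m) = 3 + 12*g (D(g, m) = 12*g + 3 = 3 + 12*g)
(17*((D(3, -5) - 28) + 32))*(-16) = (17*(((3 + 12*3) - 28) + 32))*(-16) = (17*(((3 + 36) - 28) + 32))*(-16) = (17*((39 - 28) + 32))*(-16) = (17*(11 + 32))*(-16) = (17*43)*(-16) = 731*(-16) = -11696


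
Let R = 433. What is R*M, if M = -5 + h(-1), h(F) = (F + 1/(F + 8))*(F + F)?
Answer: -9959/7 ≈ -1422.7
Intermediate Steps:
h(F) = 2*F*(F + 1/(8 + F)) (h(F) = (F + 1/(8 + F))*(2*F) = 2*F*(F + 1/(8 + F)))
M = -23/7 (M = -5 + 2*(-1)*(1 + (-1)² + 8*(-1))/(8 - 1) = -5 + 2*(-1)*(1 + 1 - 8)/7 = -5 + 2*(-1)*(⅐)*(-6) = -5 + 12/7 = -23/7 ≈ -3.2857)
R*M = 433*(-23/7) = -9959/7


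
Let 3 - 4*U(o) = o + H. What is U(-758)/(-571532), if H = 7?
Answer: -1/3032 ≈ -0.00032982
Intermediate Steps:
U(o) = -1 - o/4 (U(o) = ¾ - (o + 7)/4 = ¾ - (7 + o)/4 = ¾ + (-7/4 - o/4) = -1 - o/4)
U(-758)/(-571532) = (-1 - ¼*(-758))/(-571532) = (-1 + 379/2)*(-1/571532) = (377/2)*(-1/571532) = -1/3032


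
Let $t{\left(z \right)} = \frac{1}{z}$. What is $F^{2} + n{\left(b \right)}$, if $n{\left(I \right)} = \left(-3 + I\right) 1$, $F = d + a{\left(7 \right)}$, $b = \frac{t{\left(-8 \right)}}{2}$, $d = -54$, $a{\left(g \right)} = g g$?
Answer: $\frac{351}{16} \approx 21.938$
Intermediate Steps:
$a{\left(g \right)} = g^{2}$
$b = - \frac{1}{16}$ ($b = \frac{1}{\left(-8\right) 2} = \left(- \frac{1}{8}\right) \frac{1}{2} = - \frac{1}{16} \approx -0.0625$)
$F = -5$ ($F = -54 + 7^{2} = -54 + 49 = -5$)
$n{\left(I \right)} = -3 + I$
$F^{2} + n{\left(b \right)} = \left(-5\right)^{2} - \frac{49}{16} = 25 - \frac{49}{16} = \frac{351}{16}$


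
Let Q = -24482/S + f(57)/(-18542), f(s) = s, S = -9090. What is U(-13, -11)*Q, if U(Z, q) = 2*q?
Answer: -2493849127/42136695 ≈ -59.185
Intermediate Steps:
Q = 226713557/84273390 (Q = -24482/(-9090) + 57/(-18542) = -24482*(-1/9090) + 57*(-1/18542) = 12241/4545 - 57/18542 = 226713557/84273390 ≈ 2.6902)
U(-13, -11)*Q = (2*(-11))*(226713557/84273390) = -22*226713557/84273390 = -2493849127/42136695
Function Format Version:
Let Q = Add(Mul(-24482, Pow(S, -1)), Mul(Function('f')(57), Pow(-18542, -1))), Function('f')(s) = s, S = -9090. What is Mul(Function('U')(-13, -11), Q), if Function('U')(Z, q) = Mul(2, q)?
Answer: Rational(-2493849127, 42136695) ≈ -59.185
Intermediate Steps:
Q = Rational(226713557, 84273390) (Q = Add(Mul(-24482, Pow(-9090, -1)), Mul(57, Pow(-18542, -1))) = Add(Mul(-24482, Rational(-1, 9090)), Mul(57, Rational(-1, 18542))) = Add(Rational(12241, 4545), Rational(-57, 18542)) = Rational(226713557, 84273390) ≈ 2.6902)
Mul(Function('U')(-13, -11), Q) = Mul(Mul(2, -11), Rational(226713557, 84273390)) = Mul(-22, Rational(226713557, 84273390)) = Rational(-2493849127, 42136695)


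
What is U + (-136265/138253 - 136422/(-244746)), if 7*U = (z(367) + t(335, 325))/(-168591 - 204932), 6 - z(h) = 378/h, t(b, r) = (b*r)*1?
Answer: -847554944900377375/1803844575880666067 ≈ -0.46986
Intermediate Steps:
t(b, r) = b*r
z(h) = 6 - 378/h
U = -39958949/959580587 (U = (((6 - 378/367) + 335*325)/(-168591 - 204932))/7 = (((6 - 378*1/367) + 108875)/(-373523))/7 = (((6 - 378/367) + 108875)*(-1/373523))/7 = ((1824/367 + 108875)*(-1/373523))/7 = ((39958949/367)*(-1/373523))/7 = (⅐)*(-39958949/137082941) = -39958949/959580587 ≈ -0.041642)
U + (-136265/138253 - 136422/(-244746)) = -39958949/959580587 + (-136265/138253 - 136422/(-244746)) = -39958949/959580587 + (-136265*1/138253 - 136422*(-1/244746)) = -39958949/959580587 + (-136265/138253 + 7579/13597) = -39958949/959580587 - 804975718/1879826041 = -847554944900377375/1803844575880666067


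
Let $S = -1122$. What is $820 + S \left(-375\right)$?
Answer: $421570$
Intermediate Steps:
$820 + S \left(-375\right) = 820 - -420750 = 820 + 420750 = 421570$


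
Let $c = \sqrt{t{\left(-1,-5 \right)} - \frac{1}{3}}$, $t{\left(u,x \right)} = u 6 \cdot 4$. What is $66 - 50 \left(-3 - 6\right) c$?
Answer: $66 + 150 i \sqrt{219} \approx 66.0 + 2219.8 i$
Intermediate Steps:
$t{\left(u,x \right)} = 24 u$ ($t{\left(u,x \right)} = 6 u 4 = 24 u$)
$c = \frac{i \sqrt{219}}{3}$ ($c = \sqrt{24 \left(-1\right) - \frac{1}{3}} = \sqrt{-24 - \frac{1}{3}} = \sqrt{- \frac{73}{3}} = \frac{i \sqrt{219}}{3} \approx 4.9329 i$)
$66 - 50 \left(-3 - 6\right) c = 66 - 50 \left(-3 - 6\right) \frac{i \sqrt{219}}{3} = 66 - 50 \left(- 9 \frac{i \sqrt{219}}{3}\right) = 66 - 50 \left(- 3 i \sqrt{219}\right) = 66 + 150 i \sqrt{219}$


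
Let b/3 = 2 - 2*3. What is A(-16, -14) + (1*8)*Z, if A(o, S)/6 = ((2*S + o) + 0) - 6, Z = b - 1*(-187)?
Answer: 1100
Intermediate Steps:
b = -12 (b = 3*(2 - 2*3) = 3*(2 - 6) = 3*(-4) = -12)
Z = 175 (Z = -12 - 1*(-187) = -12 + 187 = 175)
A(o, S) = -36 + 6*o + 12*S (A(o, S) = 6*(((2*S + o) + 0) - 6) = 6*(((o + 2*S) + 0) - 6) = 6*((o + 2*S) - 6) = 6*(-6 + o + 2*S) = -36 + 6*o + 12*S)
A(-16, -14) + (1*8)*Z = (-36 + 6*(-16) + 12*(-14)) + (1*8)*175 = (-36 - 96 - 168) + 8*175 = -300 + 1400 = 1100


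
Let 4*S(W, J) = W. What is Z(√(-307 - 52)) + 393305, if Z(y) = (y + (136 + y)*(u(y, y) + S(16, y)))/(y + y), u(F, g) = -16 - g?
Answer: 786463/2 + 1273*I*√359/718 ≈ 3.9323e+5 + 33.593*I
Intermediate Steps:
S(W, J) = W/4
Z(y) = (y + (-12 - y)*(136 + y))/(2*y) (Z(y) = (y + (136 + y)*((-16 - y) + (¼)*16))/(y + y) = (y + (136 + y)*((-16 - y) + 4))/((2*y)) = (y + (136 + y)*(-12 - y))*(1/(2*y)) = (y + (-12 - y)*(136 + y))*(1/(2*y)) = (y + (-12 - y)*(136 + y))/(2*y))
Z(√(-307 - 52)) + 393305 = (-147/2 - 816/√(-307 - 52) - √(-307 - 52)/2) + 393305 = (-147/2 - 816*(-I*√359/359) - I*√359/2) + 393305 = (-147/2 - (-816)*I*√359/359 - I*√359/2) + 393305 = (-147/2 + 816*I*√359/359 - I*√359/2) + 393305 = (-147/2 + 1273*I*√359/718) + 393305 = 786463/2 + 1273*I*√359/718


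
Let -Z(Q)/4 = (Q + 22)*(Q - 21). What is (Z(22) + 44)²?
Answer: 17424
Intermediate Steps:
Z(Q) = -4*(-21 + Q)*(22 + Q) (Z(Q) = -4*(Q + 22)*(Q - 21) = -4*(22 + Q)*(-21 + Q) = -4*(-21 + Q)*(22 + Q))
(Z(22) + 44)² = ((1848 - 4*22 - 4*22²) + 44)² = ((1848 - 88 - 4*484) + 44)² = ((1848 - 88 - 1936) + 44)² = (-176 + 44)² = (-132)² = 17424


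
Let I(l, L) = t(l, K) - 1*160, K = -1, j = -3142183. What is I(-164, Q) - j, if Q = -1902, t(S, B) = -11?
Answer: 3142012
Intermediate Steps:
I(l, L) = -171 (I(l, L) = -11 - 1*160 = -11 - 160 = -171)
I(-164, Q) - j = -171 - 1*(-3142183) = -171 + 3142183 = 3142012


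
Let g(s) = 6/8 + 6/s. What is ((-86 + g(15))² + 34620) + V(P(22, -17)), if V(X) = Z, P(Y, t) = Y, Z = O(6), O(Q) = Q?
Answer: 16730209/400 ≈ 41826.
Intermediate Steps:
Z = 6
V(X) = 6
g(s) = ¾ + 6/s (g(s) = 6*(⅛) + 6/s = ¾ + 6/s)
((-86 + g(15))² + 34620) + V(P(22, -17)) = ((-86 + (¾ + 6/15))² + 34620) + 6 = ((-86 + (¾ + 6*(1/15)))² + 34620) + 6 = ((-86 + (¾ + ⅖))² + 34620) + 6 = ((-86 + 23/20)² + 34620) + 6 = ((-1697/20)² + 34620) + 6 = (2879809/400 + 34620) + 6 = 16727809/400 + 6 = 16730209/400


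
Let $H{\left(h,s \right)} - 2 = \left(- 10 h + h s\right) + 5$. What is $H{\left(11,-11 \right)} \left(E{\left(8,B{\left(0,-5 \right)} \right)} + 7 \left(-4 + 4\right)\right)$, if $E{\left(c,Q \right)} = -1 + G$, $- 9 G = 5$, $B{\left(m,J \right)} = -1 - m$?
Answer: $\frac{3136}{9} \approx 348.44$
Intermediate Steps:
$G = - \frac{5}{9}$ ($G = \left(- \frac{1}{9}\right) 5 = - \frac{5}{9} \approx -0.55556$)
$H{\left(h,s \right)} = 7 - 10 h + h s$ ($H{\left(h,s \right)} = 2 + \left(\left(- 10 h + h s\right) + 5\right) = 2 + \left(5 - 10 h + h s\right) = 7 - 10 h + h s$)
$E{\left(c,Q \right)} = - \frac{14}{9}$ ($E{\left(c,Q \right)} = -1 - \frac{5}{9} = - \frac{14}{9}$)
$H{\left(11,-11 \right)} \left(E{\left(8,B{\left(0,-5 \right)} \right)} + 7 \left(-4 + 4\right)\right) = \left(7 - 110 + 11 \left(-11\right)\right) \left(- \frac{14}{9} + 7 \left(-4 + 4\right)\right) = \left(7 - 110 - 121\right) \left(- \frac{14}{9} + 7 \cdot 0\right) = - 224 \left(- \frac{14}{9} + 0\right) = \left(-224\right) \left(- \frac{14}{9}\right) = \frac{3136}{9}$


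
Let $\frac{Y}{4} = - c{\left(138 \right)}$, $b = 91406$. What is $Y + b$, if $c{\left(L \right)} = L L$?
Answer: $15230$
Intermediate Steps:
$c{\left(L \right)} = L^{2}$
$Y = -76176$ ($Y = 4 \left(- 138^{2}\right) = 4 \left(\left(-1\right) 19044\right) = 4 \left(-19044\right) = -76176$)
$Y + b = -76176 + 91406 = 15230$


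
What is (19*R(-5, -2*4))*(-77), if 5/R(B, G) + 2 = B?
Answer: 1045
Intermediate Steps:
R(B, G) = 5/(-2 + B)
(19*R(-5, -2*4))*(-77) = (19*(5/(-2 - 5)))*(-77) = (19*(5/(-7)))*(-77) = (19*(5*(-⅐)))*(-77) = (19*(-5/7))*(-77) = -95/7*(-77) = 1045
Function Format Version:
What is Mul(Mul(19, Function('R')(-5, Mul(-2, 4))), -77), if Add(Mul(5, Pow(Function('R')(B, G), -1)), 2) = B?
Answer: 1045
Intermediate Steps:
Function('R')(B, G) = Mul(5, Pow(Add(-2, B), -1))
Mul(Mul(19, Function('R')(-5, Mul(-2, 4))), -77) = Mul(Mul(19, Mul(5, Pow(Add(-2, -5), -1))), -77) = Mul(Mul(19, Mul(5, Pow(-7, -1))), -77) = Mul(Mul(19, Mul(5, Rational(-1, 7))), -77) = Mul(Mul(19, Rational(-5, 7)), -77) = Mul(Rational(-95, 7), -77) = 1045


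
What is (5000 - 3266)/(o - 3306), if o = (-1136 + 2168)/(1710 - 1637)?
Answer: -21097/40051 ≈ -0.52675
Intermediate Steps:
o = 1032/73 ≈ 14.137
(5000 - 3266)/(o - 3306) = (5000 - 3266)/(1032/73 - 3306) = 1734/(-240306/73) = 1734*(-73/240306) = -21097/40051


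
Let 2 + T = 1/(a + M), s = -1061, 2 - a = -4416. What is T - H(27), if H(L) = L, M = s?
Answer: -97352/3357 ≈ -29.000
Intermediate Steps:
a = 4418 (a = 2 - 1*(-4416) = 2 + 4416 = 4418)
M = -1061
T = -6713/3357 (T = -2 + 1/(4418 - 1061) = -2 + 1/3357 = -6713/3357 ≈ -1.9997)
T - H(27) = -6713/3357 - 1*27 = -6713/3357 - 27 = -97352/3357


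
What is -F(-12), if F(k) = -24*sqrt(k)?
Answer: 48*I*sqrt(3) ≈ 83.138*I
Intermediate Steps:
-F(-12) = -(-24)*sqrt(-12) = -(-24)*2*I*sqrt(3) = -(-48)*I*sqrt(3) = 48*I*sqrt(3)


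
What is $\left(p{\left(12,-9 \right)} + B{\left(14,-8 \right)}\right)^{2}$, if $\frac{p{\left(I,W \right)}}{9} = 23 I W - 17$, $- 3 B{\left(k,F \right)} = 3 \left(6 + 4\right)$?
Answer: $507105361$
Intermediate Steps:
$B{\left(k,F \right)} = -10$ ($B{\left(k,F \right)} = - \frac{3 \left(6 + 4\right)}{3} = - \frac{3 \cdot 10}{3} = \left(- \frac{1}{3}\right) 30 = -10$)
$p{\left(I,W \right)} = -153 + 207 I W$ ($p{\left(I,W \right)} = 9 \left(23 I W - 17\right) = 9 \left(-17 + 23 I W\right) = -153 + 207 I W$)
$\left(p{\left(12,-9 \right)} + B{\left(14,-8 \right)}\right)^{2} = \left(\left(-153 + 207 \cdot 12 \left(-9\right)\right) - 10\right)^{2} = \left(\left(-153 - 22356\right) - 10\right)^{2} = \left(-22509 - 10\right)^{2} = \left(-22519\right)^{2} = 507105361$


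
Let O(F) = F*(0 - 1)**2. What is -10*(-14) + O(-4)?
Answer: 136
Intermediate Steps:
O(F) = F (O(F) = F*(-1)**2 = F*1 = F)
-10*(-14) + O(-4) = -10*(-14) - 4 = 140 - 4 = 136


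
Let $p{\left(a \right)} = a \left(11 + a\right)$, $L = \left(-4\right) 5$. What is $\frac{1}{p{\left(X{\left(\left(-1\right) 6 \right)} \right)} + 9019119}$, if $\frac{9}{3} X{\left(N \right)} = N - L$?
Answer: $\frac{9}{81172729} \approx 1.1087 \cdot 10^{-7}$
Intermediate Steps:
$L = -20$
$X{\left(N \right)} = \frac{20}{3} + \frac{N}{3}$ ($X{\left(N \right)} = \frac{N - -20}{3} = \frac{N + 20}{3} = \frac{20 + N}{3} = \frac{20}{3} + \frac{N}{3}$)
$\frac{1}{p{\left(X{\left(\left(-1\right) 6 \right)} \right)} + 9019119} = \frac{1}{\left(\frac{20}{3} + \frac{\left(-1\right) 6}{3}\right) \left(11 + \left(\frac{20}{3} + \frac{\left(-1\right) 6}{3}\right)\right) + 9019119} = \frac{1}{\left(\frac{20}{3} + \frac{1}{3} \left(-6\right)\right) \left(11 + \left(\frac{20}{3} + \frac{1}{3} \left(-6\right)\right)\right) + 9019119} = \frac{1}{\left(\frac{20}{3} - 2\right) \left(11 + \left(\frac{20}{3} - 2\right)\right) + 9019119} = \frac{1}{\frac{14 \left(11 + \frac{14}{3}\right)}{3} + 9019119} = \frac{1}{\frac{14}{3} \cdot \frac{47}{3} + 9019119} = \frac{1}{\frac{658}{9} + 9019119} = \frac{1}{\frac{81172729}{9}} = \frac{9}{81172729}$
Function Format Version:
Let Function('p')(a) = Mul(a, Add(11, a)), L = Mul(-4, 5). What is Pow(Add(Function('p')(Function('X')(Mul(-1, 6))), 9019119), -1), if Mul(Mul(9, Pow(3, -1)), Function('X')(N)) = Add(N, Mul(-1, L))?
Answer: Rational(9, 81172729) ≈ 1.1087e-7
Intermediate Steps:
L = -20
Function('X')(N) = Add(Rational(20, 3), Mul(Rational(1, 3), N)) (Function('X')(N) = Mul(Rational(1, 3), Add(N, Mul(-1, -20))) = Mul(Rational(1, 3), Add(N, 20)) = Mul(Rational(1, 3), Add(20, N)) = Add(Rational(20, 3), Mul(Rational(1, 3), N)))
Pow(Add(Function('p')(Function('X')(Mul(-1, 6))), 9019119), -1) = Pow(Add(Mul(Add(Rational(20, 3), Mul(Rational(1, 3), Mul(-1, 6))), Add(11, Add(Rational(20, 3), Mul(Rational(1, 3), Mul(-1, 6))))), 9019119), -1) = Pow(Add(Mul(Add(Rational(20, 3), Mul(Rational(1, 3), -6)), Add(11, Add(Rational(20, 3), Mul(Rational(1, 3), -6)))), 9019119), -1) = Pow(Add(Mul(Add(Rational(20, 3), -2), Add(11, Add(Rational(20, 3), -2))), 9019119), -1) = Pow(Add(Mul(Rational(14, 3), Add(11, Rational(14, 3))), 9019119), -1) = Pow(Add(Mul(Rational(14, 3), Rational(47, 3)), 9019119), -1) = Pow(Add(Rational(658, 9), 9019119), -1) = Pow(Rational(81172729, 9), -1) = Rational(9, 81172729)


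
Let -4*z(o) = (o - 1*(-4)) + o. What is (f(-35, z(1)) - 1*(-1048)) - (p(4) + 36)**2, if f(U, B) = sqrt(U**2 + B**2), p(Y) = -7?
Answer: 207 + sqrt(4909)/2 ≈ 242.03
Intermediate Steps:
z(o) = -1 - o/2 (z(o) = -((o - 1*(-4)) + o)/4 = -((o + 4) + o)/4 = -((4 + o) + o)/4 = -(4 + 2*o)/4 = -1 - o/2)
f(U, B) = sqrt(B**2 + U**2)
(f(-35, z(1)) - 1*(-1048)) - (p(4) + 36)**2 = (sqrt((-1 - 1/2*1)**2 + (-35)**2) - 1*(-1048)) - (-7 + 36)**2 = (sqrt((-1 - 1/2)**2 + 1225) + 1048) - 1*29**2 = (sqrt((-3/2)**2 + 1225) + 1048) - 1*841 = (sqrt(9/4 + 1225) + 1048) - 841 = (sqrt(4909/4) + 1048) - 841 = (sqrt(4909)/2 + 1048) - 841 = (1048 + sqrt(4909)/2) - 841 = 207 + sqrt(4909)/2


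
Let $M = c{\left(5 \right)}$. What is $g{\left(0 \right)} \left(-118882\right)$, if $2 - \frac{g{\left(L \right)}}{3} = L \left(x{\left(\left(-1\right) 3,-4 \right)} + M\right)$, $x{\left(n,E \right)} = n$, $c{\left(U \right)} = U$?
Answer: $-713292$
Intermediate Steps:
$M = 5$
$g{\left(L \right)} = 6 - 6 L$ ($g{\left(L \right)} = 6 - 3 L \left(\left(-1\right) 3 + 5\right) = 6 - 3 L \left(-3 + 5\right) = 6 - 3 L 2 = 6 - 3 \cdot 2 L = 6 - 6 L$)
$g{\left(0 \right)} \left(-118882\right) = \left(6 - 0\right) \left(-118882\right) = \left(6 + 0\right) \left(-118882\right) = 6 \left(-118882\right) = -713292$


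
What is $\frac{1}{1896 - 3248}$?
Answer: $- \frac{1}{1352} \approx -0.00073965$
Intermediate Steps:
$\frac{1}{1896 - 3248} = \frac{1}{-1352} = - \frac{1}{1352}$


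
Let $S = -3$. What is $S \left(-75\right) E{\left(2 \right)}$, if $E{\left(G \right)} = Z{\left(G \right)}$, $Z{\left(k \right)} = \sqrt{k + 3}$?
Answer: $225 \sqrt{5} \approx 503.12$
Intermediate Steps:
$Z{\left(k \right)} = \sqrt{3 + k}$
$E{\left(G \right)} = \sqrt{3 + G}$
$S \left(-75\right) E{\left(2 \right)} = \left(-3\right) \left(-75\right) \sqrt{3 + 2} = 225 \sqrt{5}$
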